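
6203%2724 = 755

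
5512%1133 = 980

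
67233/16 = 67233/16 = 4202.06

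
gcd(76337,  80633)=1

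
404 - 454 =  - 50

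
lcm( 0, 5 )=0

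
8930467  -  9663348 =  - 732881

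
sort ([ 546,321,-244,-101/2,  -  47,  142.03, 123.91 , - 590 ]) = [-590 ,  -  244, - 101/2, - 47, 123.91, 142.03,321,  546]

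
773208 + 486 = 773694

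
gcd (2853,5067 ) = 9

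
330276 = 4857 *68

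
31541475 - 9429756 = 22111719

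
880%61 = 26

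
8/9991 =8/9991 = 0.00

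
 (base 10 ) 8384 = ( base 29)9S3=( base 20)10J4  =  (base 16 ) 20C0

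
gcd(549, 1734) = 3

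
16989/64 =265 + 29/64 =265.45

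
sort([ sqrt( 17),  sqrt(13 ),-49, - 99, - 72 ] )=[ - 99, - 72, - 49, sqrt(13),  sqrt(17)] 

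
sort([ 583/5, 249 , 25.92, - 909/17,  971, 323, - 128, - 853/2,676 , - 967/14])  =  [ - 853/2, - 128, - 967/14, - 909/17,25.92,583/5 , 249,323,676,971]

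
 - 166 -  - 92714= 92548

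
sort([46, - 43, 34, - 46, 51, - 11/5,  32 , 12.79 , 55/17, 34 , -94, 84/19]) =[-94,  -  46,-43,  -  11/5,55/17, 84/19 , 12.79, 32,34,34,  46,51 ] 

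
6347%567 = 110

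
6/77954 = 3/38977  =  0.00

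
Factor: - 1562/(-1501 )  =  2^1*11^1*19^( - 1)*71^1*79^( - 1)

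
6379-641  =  5738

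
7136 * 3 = 21408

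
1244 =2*622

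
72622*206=14960132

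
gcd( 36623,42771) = 53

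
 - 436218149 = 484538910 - 920757059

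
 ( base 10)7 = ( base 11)7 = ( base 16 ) 7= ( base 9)7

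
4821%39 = 24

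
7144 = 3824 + 3320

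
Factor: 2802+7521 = 10323 = 3^2*31^1*37^1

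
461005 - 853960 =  - 392955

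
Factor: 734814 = 2^1 * 3^2*40823^1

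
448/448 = 1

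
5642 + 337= 5979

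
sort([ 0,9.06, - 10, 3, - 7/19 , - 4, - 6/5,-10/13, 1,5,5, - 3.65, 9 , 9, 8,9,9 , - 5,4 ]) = [ - 10, - 5 , - 4, - 3.65, - 6/5 , - 10/13, -7/19,0,1, 3  ,  4, 5,  5, 8,9, 9,9,9,9.06 ] 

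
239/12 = 19 + 11/12 = 19.92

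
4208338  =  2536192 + 1672146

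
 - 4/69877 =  - 4/69877 = - 0.00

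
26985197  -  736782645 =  -709797448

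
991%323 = 22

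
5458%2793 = 2665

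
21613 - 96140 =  - 74527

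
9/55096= 9/55096 = 0.00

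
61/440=61/440 = 0.14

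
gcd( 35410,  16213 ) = 1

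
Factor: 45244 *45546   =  2^3*3^1*7591^1*11311^1   =  2060683224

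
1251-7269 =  - 6018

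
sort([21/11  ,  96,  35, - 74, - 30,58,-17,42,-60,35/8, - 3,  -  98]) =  [ - 98, - 74 , - 60 , - 30, - 17,-3, 21/11,35/8, 35, 42, 58,96 ] 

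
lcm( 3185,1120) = 101920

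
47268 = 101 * 468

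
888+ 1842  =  2730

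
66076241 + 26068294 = 92144535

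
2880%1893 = 987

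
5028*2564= 12891792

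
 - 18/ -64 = 9/32 = 0.28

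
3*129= 387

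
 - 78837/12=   -  6570+1/4=- 6569.75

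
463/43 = 463/43 = 10.77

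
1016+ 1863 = 2879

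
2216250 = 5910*375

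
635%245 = 145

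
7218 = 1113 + 6105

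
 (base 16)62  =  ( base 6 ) 242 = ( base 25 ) 3N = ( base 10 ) 98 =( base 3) 10122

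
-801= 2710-3511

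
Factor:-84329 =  - 7^2*1721^1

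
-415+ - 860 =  - 1275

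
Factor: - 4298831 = - 421^1*10211^1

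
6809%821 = 241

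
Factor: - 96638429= - 281^1*331^1*1039^1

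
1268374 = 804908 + 463466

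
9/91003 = 9/91003 = 0.00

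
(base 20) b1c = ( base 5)120212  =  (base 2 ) 1000101010000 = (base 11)336A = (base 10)4432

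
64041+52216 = 116257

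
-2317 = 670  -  2987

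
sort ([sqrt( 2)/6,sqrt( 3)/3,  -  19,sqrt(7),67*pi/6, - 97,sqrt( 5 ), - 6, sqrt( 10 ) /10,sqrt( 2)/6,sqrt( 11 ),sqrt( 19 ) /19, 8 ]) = [ - 97,  -  19,-6, sqrt(19) /19,sqrt(2 ) /6, sqrt(2 )/6,sqrt( 10 )/10,sqrt(3 )/3,sqrt( 5 ) , sqrt ( 7 ),  sqrt ( 11 ), 8,67*pi/6 ]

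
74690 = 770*97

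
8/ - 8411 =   -  8/8411 =- 0.00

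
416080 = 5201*80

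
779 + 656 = 1435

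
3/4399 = 3/4399 = 0.00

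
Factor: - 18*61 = -2^1*3^2*61^1=- 1098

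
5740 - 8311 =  - 2571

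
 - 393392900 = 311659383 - 705052283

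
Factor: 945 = 3^3*5^1*7^1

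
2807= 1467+1340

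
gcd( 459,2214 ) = 27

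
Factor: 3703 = 7^1*23^2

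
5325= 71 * 75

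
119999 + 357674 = 477673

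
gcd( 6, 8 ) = 2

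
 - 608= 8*( - 76)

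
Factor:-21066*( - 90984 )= 1916668944 = 2^4*3^2*  17^1*223^1  *  3511^1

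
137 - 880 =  -743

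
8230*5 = 41150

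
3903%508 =347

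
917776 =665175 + 252601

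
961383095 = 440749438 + 520633657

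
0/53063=0 = 0.00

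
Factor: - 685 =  - 5^1 * 137^1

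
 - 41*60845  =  -2494645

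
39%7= 4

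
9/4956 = 3/1652 = 0.00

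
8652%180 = 12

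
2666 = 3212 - 546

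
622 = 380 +242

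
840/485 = 168/97  =  1.73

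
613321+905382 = 1518703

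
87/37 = 2 + 13/37 = 2.35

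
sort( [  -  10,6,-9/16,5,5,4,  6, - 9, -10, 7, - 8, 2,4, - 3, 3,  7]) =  [ - 10,-10, - 9  , - 8, - 3, - 9/16 , 2,  3, 4, 4,5,  5,6, 6, 7 , 7]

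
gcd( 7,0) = 7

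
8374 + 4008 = 12382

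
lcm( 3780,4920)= 309960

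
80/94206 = 40/47103 = 0.00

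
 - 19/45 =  - 1 +26/45 = - 0.42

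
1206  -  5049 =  - 3843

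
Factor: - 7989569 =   -  7^1*269^1*4243^1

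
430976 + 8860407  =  9291383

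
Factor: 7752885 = 3^1*5^1*7^1*47^1 *1571^1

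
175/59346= 25/8478=0.00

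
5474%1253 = 462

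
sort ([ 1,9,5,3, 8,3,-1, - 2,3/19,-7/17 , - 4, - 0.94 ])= [  -  4, - 2, - 1, - 0.94 , - 7/17 , 3/19  ,  1,3,  3, 5,8, 9 ] 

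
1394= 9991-8597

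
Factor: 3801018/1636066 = 1900509/818033 = 3^1 *13^1*37^( - 1) *22109^( - 1 ) * 48731^1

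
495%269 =226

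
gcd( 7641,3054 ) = 3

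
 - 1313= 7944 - 9257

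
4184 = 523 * 8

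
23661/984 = 7887/328 = 24.05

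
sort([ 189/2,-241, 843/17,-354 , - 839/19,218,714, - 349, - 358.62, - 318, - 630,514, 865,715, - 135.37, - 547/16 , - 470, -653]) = [-653, - 630, - 470,- 358.62 , - 354,-349, - 318, - 241, - 135.37,  -  839/19, - 547/16,843/17, 189/2,218,514,  714, 715, 865]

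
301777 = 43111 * 7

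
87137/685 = 87137/685=127.21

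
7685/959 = 7685/959 = 8.01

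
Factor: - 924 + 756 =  - 2^3*3^1*7^1 = - 168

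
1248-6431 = -5183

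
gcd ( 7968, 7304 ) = 664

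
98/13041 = 14/1863  =  0.01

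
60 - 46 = 14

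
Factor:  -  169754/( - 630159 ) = 2^1 * 3^(-1)*13^1*6529^1*210053^(-1) 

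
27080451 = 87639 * 309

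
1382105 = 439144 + 942961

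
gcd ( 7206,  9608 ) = 2402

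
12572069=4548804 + 8023265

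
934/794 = 467/397=1.18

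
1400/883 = 1 + 517/883 = 1.59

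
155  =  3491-3336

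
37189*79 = 2937931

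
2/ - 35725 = -2/35725 = - 0.00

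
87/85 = 1+2/85=1.02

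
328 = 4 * 82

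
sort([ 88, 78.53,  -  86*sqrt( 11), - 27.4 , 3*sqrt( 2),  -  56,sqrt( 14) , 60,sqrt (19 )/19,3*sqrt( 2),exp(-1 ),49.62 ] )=[-86 * sqrt(11 ),-56,-27.4 , sqrt(19)/19 , exp( - 1), sqrt(14 ),3* sqrt( 2), 3*sqrt (2),  49.62,60,78.53, 88]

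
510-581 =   -  71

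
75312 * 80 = 6024960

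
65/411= 65/411=0.16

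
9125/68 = 9125/68 = 134.19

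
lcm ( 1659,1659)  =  1659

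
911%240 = 191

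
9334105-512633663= -503299558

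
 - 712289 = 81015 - 793304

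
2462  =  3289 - 827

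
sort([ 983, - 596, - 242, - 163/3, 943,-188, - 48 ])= [ - 596, - 242 , - 188, - 163/3, -48,943,  983 ]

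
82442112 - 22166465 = 60275647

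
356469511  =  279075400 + 77394111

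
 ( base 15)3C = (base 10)57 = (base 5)212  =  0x39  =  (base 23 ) 2B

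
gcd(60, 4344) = 12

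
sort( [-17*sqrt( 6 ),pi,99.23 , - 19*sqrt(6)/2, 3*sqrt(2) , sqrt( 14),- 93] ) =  [ - 93 ,-17*sqrt( 6 ), - 19*sqrt (6) /2, pi,  sqrt(14), 3*sqrt(2 ),99.23]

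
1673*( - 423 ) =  - 707679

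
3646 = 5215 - 1569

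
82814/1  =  82814=82814.00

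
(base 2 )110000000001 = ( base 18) 98d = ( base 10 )3073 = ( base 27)45M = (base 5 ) 44243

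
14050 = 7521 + 6529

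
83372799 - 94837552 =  - 11464753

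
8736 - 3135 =5601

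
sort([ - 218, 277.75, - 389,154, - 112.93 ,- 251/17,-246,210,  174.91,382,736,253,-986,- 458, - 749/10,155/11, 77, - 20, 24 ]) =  [ - 986, - 458, - 389,  -  246,  -  218, - 112.93,  -  749/10,  -  20, - 251/17,155/11,24,77, 154,174.91,210,253 , 277.75, 382,736] 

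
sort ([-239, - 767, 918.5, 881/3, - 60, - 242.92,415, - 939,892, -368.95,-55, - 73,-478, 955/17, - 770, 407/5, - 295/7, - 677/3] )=[ - 939,-770,- 767 , - 478, - 368.95,-242.92,-239, - 677/3, - 73, - 60, - 55,-295/7, 955/17, 407/5, 881/3, 415, 892,918.5]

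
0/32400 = 0 = 0.00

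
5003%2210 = 583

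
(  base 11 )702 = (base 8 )1521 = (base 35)O9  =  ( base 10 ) 849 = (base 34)ox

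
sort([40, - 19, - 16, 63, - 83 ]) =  [ - 83 , - 19, - 16,40,63]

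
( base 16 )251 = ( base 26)ML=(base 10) 593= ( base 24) 10H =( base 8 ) 1121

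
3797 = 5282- 1485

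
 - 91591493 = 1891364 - 93482857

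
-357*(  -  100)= 35700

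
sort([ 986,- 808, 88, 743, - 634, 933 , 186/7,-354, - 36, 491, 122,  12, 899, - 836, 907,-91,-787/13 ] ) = [ - 836, - 808, - 634, - 354, - 91 , -787/13,  -  36,12,186/7,88, 122, 491, 743,899, 907, 933, 986]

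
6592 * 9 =59328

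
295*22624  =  6674080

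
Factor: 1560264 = 2^3 * 3^1 * 65011^1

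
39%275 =39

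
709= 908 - 199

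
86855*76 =6600980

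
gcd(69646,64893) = 97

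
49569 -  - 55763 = 105332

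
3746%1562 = 622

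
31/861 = 31/861 = 0.04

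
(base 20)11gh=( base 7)34321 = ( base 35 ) 74m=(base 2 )10001000100001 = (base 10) 8737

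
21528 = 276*78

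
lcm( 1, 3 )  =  3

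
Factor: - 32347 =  - 7^1*4621^1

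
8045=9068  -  1023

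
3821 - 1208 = 2613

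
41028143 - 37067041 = 3961102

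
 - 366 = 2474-2840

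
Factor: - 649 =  - 11^1*59^1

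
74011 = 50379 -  - 23632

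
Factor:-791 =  - 7^1*113^1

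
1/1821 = 1/1821= 0.00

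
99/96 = 33/32=1.03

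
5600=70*80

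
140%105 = 35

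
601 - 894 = -293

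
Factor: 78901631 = 2957^1*26683^1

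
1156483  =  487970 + 668513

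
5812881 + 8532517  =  14345398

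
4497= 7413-2916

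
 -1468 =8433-9901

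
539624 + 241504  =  781128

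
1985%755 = 475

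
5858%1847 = 317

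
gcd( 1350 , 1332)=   18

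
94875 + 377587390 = 377682265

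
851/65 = 851/65= 13.09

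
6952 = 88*79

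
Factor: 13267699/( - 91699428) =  - 2^( - 2)*3^( - 1 )*17^( - 1)*71^1*107^(-1 )*4201^(-1 )*186869^1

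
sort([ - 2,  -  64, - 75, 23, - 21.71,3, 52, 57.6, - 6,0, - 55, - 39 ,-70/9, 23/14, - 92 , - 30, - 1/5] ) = [ - 92,  -  75, - 64, - 55,-39, - 30, - 21.71, - 70/9, - 6, - 2, - 1/5,0 , 23/14,3, 23,52,  57.6 ] 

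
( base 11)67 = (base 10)73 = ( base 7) 133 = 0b1001001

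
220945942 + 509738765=730684707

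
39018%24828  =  14190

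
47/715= 47/715 = 0.07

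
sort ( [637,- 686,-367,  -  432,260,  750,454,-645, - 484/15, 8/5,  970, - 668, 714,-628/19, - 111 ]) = [ - 686, - 668 , - 645, - 432, - 367, - 111, - 628/19, - 484/15, 8/5, 260,454, 637 , 714,750, 970]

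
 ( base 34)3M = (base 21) 5j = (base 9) 147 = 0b1111100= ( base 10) 124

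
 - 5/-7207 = 5/7207 = 0.00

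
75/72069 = 25/24023  =  0.00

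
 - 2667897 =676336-3344233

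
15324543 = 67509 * 227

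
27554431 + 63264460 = 90818891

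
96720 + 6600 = 103320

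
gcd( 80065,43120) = 5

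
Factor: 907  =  907^1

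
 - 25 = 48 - 73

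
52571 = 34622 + 17949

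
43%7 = 1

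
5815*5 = 29075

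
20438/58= 352 + 11/29 = 352.38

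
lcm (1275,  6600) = 112200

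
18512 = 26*712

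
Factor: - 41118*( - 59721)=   2^1*3^2*7^1 * 11^1*17^1*89^1*1171^1 = 2455608078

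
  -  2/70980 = - 1 + 35489/35490 = - 0.00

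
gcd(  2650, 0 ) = 2650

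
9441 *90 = 849690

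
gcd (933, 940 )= 1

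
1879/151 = 1879/151 = 12.44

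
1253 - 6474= - 5221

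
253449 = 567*447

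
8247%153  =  138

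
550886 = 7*78698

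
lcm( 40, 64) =320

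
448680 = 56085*8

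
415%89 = 59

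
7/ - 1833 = -7/1833 =- 0.00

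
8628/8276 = 1 + 88/2069= 1.04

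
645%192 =69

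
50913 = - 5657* (-9 ) 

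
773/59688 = 773/59688  =  0.01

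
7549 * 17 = 128333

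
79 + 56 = 135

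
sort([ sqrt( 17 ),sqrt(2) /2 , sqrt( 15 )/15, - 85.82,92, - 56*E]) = [ - 56*E, - 85.82,sqrt(15)/15,sqrt( 2) /2, sqrt(17 ), 92 ] 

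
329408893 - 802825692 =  - 473416799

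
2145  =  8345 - 6200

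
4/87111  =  4/87111=0.00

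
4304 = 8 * 538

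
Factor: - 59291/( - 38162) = 2^( -1)*211^1*281^1*19081^(- 1 ) 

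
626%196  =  38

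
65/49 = 1 + 16/49 =1.33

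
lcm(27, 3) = 27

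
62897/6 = 62897/6 = 10482.83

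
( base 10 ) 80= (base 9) 88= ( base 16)50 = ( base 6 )212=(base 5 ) 310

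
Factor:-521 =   -  521^1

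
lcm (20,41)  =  820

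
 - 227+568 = 341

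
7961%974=169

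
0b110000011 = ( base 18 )139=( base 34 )BD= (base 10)387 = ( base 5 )3022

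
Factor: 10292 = 2^2*31^1 * 83^1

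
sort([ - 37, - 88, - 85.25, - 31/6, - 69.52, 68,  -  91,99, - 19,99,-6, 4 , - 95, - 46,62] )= [  -  95, - 91, - 88, - 85.25, - 69.52, - 46, - 37, - 19 , - 6, - 31/6, 4,  62,68, 99,99]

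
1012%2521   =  1012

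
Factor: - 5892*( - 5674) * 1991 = 2^3*3^1* 11^1*181^1*491^1*2837^1 = 66561535128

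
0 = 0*276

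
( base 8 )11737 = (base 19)E1E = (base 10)5087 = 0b1001111011111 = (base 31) 593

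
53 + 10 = 63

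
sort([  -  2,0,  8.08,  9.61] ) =[-2, 0,  8.08, 9.61 ]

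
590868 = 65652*9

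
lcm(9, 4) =36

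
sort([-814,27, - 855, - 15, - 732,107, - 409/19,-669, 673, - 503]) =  [-855,-814 ,  -  732,  -  669,- 503,-409/19, - 15 , 27, 107,673]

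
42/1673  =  6/239  =  0.03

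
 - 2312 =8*( - 289)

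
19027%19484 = 19027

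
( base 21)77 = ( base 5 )1104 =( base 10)154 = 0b10011010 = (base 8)232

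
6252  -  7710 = -1458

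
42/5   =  42/5 = 8.40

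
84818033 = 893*94981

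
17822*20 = 356440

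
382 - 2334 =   -  1952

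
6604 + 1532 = 8136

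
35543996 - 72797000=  - 37253004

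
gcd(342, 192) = 6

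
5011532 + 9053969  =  14065501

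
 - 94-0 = -94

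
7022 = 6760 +262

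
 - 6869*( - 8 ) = 54952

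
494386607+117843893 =612230500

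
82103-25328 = 56775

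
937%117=1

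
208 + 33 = 241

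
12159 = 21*579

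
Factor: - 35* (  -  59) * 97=5^1 * 7^1*59^1*97^1 = 200305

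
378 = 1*378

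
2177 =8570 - 6393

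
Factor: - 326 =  - 2^1*163^1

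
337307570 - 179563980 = 157743590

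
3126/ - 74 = -1563/37= - 42.24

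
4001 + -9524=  - 5523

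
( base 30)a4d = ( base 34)7ul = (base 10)9133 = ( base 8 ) 21655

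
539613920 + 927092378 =1466706298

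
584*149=87016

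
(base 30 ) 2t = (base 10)89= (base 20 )49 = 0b1011001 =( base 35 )2j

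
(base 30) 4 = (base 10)4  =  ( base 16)4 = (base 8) 4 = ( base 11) 4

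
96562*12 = 1158744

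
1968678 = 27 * 72914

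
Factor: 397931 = 227^1*1753^1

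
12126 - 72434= - 60308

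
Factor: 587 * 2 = 2^1*587^1 = 1174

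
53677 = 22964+30713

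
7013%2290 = 143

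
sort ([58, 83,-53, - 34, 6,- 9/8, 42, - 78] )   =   [ - 78,  -  53,  -  34, - 9/8, 6,  42, 58,  83 ]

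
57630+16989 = 74619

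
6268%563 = 75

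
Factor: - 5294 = - 2^1*2647^1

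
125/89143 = 125/89143 = 0.00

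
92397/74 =1248 + 45/74 = 1248.61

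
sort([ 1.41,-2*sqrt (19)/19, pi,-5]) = [ - 5, - 2*sqrt ( 19 )/19, 1.41,pi]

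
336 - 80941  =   - 80605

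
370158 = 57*6494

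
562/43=13 + 3/43 = 13.07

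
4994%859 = 699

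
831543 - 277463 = 554080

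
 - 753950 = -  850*887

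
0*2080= 0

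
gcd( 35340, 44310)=30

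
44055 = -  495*( - 89)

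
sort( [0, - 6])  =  [ - 6,0] 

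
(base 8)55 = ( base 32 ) 1D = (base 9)50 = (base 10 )45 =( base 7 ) 63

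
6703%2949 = 805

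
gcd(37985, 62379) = 1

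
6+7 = 13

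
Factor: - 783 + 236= - 547 = - 547^1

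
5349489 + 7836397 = 13185886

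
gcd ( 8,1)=1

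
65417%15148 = 4825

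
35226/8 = 4403+1/4=4403.25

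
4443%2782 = 1661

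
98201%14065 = 13811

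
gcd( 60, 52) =4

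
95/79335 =19/15867 = 0.00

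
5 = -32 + 37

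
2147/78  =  27  +  41/78=27.53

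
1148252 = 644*1783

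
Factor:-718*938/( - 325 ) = 673484/325= 2^2*5^ (-2) * 7^1*13^ ( - 1)*67^1*359^1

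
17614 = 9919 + 7695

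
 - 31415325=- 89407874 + 57992549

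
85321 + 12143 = 97464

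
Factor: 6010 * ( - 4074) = -2^2*3^1*5^1*7^1*97^1*601^1 = -24484740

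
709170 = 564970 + 144200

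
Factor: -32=  -  2^5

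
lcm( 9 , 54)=54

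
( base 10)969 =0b1111001001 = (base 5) 12334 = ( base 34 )sh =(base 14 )4D3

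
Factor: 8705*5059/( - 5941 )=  - 5^1 * 13^( - 1) *457^( - 1 )*1741^1*5059^1 = - 44038595/5941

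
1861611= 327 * 5693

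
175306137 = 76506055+98800082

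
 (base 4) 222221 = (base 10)2729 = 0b101010101001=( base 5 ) 41404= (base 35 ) 27Y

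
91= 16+75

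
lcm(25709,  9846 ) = 462762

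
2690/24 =112+1/12 = 112.08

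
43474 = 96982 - 53508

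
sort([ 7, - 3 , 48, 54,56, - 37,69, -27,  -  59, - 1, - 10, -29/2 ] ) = [ - 59, - 37, - 27, - 29/2,-10  , - 3, - 1,7, 48,54 , 56, 69 ] 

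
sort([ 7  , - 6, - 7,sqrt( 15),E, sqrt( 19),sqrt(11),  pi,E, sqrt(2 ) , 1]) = [ - 7, - 6 , 1,  sqrt( 2 ),E, E,pi,  sqrt( 11), sqrt(15),  sqrt( 19),7]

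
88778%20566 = 6514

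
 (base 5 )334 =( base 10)94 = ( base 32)2u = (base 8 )136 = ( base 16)5E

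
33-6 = 27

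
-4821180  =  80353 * ( - 60 ) 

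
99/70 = 99/70 = 1.41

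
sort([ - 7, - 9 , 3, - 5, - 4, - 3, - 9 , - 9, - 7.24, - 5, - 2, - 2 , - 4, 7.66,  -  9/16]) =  [ - 9, - 9, - 9, - 7.24,-7 , - 5, - 5,  -  4,  -  4,-3, - 2, -2, - 9/16 , 3,7.66]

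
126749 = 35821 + 90928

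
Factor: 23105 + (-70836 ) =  - 59^1*809^1 = - 47731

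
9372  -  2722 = 6650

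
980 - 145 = 835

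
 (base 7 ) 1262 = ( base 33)EN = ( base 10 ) 485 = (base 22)101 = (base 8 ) 745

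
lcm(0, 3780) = 0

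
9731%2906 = 1013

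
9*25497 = 229473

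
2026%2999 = 2026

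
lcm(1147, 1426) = 52762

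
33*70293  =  2319669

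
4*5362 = 21448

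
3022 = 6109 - 3087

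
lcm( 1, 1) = 1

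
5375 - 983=4392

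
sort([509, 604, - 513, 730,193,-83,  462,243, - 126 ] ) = [ - 513, - 126,  -  83, 193, 243,462,  509,604,  730 ] 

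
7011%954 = 333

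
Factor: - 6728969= -13^1*517613^1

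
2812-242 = 2570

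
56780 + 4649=61429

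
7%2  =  1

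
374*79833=29857542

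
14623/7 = 2089 =2089.00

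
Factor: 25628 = 2^2*43^1* 149^1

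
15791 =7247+8544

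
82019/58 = 82019/58= 1414.12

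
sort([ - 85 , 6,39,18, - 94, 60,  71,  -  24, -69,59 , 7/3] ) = [ - 94,  -  85 , - 69, - 24,7/3 , 6, 18,39,59,60,71]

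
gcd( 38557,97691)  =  1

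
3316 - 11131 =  - 7815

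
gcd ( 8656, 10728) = 8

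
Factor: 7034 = 2^1*3517^1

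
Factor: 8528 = 2^4 * 13^1*41^1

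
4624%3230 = 1394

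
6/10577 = 6/10577 = 0.00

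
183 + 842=1025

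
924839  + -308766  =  616073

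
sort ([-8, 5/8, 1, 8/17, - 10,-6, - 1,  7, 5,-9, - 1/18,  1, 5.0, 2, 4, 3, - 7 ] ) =[-10, - 9, - 8, - 7,-6, - 1,-1/18, 8/17,5/8,1, 1,  2,  3, 4,5,5.0,7] 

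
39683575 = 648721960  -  609038385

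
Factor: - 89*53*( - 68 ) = 320756 = 2^2 *17^1*53^1*89^1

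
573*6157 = 3527961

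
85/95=17/19 = 0.89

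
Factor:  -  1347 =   -  3^1*449^1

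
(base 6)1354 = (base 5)2413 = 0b101100110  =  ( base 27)d7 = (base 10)358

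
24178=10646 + 13532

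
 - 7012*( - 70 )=490840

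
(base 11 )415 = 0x1F4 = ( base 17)1C7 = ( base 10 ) 500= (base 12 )358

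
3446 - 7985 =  - 4539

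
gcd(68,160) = 4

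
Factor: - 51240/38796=  -  2^1 * 5^1 * 7^1*53^( - 1)=- 70/53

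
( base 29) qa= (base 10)764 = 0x2fc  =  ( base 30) pe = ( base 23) 1a5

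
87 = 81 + 6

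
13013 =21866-8853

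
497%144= 65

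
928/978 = 464/489 = 0.95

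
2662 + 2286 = 4948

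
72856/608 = 9107/76 =119.83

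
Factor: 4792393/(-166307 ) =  - 19^ ( - 1 )*43^1 * 59^1 * 1889^1*8753^( - 1)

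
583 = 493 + 90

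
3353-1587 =1766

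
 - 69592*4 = -278368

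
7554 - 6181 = 1373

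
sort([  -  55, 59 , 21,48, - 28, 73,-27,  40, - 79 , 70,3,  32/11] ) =[-79  , - 55, - 28, - 27,32/11, 3, 21, 40, 48, 59 , 70, 73]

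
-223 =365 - 588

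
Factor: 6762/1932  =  2^( - 1)*7^1 =7/2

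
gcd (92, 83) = 1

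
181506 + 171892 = 353398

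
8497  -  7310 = 1187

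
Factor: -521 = -521^1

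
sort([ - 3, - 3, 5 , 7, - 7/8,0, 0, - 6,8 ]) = [ - 6,-3,  -  3, - 7/8 , 0, 0,5,7,8 ] 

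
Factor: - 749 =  - 7^1*107^1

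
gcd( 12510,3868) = 2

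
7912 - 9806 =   -  1894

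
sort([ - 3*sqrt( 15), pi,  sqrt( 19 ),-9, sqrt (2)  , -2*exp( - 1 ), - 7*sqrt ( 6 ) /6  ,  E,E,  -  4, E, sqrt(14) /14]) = [ - 3*sqrt( 15 ), -9,-4,-7*sqrt( 6 )/6, - 2*exp( - 1), sqrt( 14 )/14,  sqrt (2), E, E, E, pi, sqrt (19)]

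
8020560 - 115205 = 7905355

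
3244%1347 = 550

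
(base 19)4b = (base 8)127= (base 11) 7A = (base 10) 87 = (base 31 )2p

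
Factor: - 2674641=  - 3^1*29^1*71^1*433^1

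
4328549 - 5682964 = -1354415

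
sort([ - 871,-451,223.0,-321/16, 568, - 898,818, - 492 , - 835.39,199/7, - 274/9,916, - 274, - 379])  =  [ - 898, - 871, - 835.39, - 492,-451, - 379, - 274, - 274/9 ,-321/16,199/7,223.0,568, 818,  916 ]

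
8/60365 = 8/60365 = 0.00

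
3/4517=3/4517 = 0.00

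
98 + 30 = 128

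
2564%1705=859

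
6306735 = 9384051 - 3077316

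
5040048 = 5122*984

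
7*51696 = 361872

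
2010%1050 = 960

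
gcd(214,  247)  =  1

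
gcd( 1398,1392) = 6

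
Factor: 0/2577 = 0  =  0^1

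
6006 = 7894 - 1888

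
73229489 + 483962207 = 557191696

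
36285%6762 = 2475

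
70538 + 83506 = 154044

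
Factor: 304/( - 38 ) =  -8 =- 2^3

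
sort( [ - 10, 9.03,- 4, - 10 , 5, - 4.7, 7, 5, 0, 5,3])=[ - 10,  -  10, - 4.7, - 4,0, 3, 5, 5,  5, 7,9.03 ] 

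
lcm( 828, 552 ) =1656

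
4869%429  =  150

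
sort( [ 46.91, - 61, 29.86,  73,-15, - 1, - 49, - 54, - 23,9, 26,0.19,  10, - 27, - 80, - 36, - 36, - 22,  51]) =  [-80,- 61, - 54, - 49, -36, - 36,  -  27,-23, - 22 , - 15,-1, 0.19, 9,  10,26, 29.86,46.91, 51,  73 ]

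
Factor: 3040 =2^5*5^1 * 19^1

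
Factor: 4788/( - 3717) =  - 2^2*19^1*59^( - 1) = - 76/59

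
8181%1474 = 811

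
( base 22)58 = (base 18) 6a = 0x76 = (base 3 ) 11101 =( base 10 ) 118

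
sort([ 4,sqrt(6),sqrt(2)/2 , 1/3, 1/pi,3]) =[ 1/pi,1/3, sqrt(2)/2,sqrt( 6 ), 3,4]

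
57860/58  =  997 + 17/29 =997.59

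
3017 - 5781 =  - 2764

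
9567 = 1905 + 7662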